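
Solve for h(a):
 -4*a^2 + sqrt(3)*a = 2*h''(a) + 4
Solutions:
 h(a) = C1 + C2*a - a^4/6 + sqrt(3)*a^3/12 - a^2


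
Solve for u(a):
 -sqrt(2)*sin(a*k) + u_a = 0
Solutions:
 u(a) = C1 - sqrt(2)*cos(a*k)/k


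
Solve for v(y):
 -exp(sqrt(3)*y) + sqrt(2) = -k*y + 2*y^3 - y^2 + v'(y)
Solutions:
 v(y) = C1 + k*y^2/2 - y^4/2 + y^3/3 + sqrt(2)*y - sqrt(3)*exp(sqrt(3)*y)/3


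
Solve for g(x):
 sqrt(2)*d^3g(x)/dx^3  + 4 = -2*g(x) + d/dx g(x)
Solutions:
 g(x) = C1*exp(3^(1/3)*x*(2^(5/6)*3^(1/3)/(sqrt(3)*sqrt(54 - sqrt(2)) + 9*sqrt(2))^(1/3) + 2^(2/3)*(sqrt(3)*sqrt(54 - sqrt(2)) + 9*sqrt(2))^(1/3))/12)*sin(3^(1/6)*x*(-3*2^(5/6)/(sqrt(3)*sqrt(54 - sqrt(2)) + 9*sqrt(2))^(1/3) + 6^(2/3)*(sqrt(3)*sqrt(54 - sqrt(2)) + 9*sqrt(2))^(1/3))/12) + C2*exp(3^(1/3)*x*(2^(5/6)*3^(1/3)/(sqrt(3)*sqrt(54 - sqrt(2)) + 9*sqrt(2))^(1/3) + 2^(2/3)*(sqrt(3)*sqrt(54 - sqrt(2)) + 9*sqrt(2))^(1/3))/12)*cos(3^(1/6)*x*(-3*2^(5/6)/(sqrt(3)*sqrt(54 - sqrt(2)) + 9*sqrt(2))^(1/3) + 6^(2/3)*(sqrt(3)*sqrt(54 - sqrt(2)) + 9*sqrt(2))^(1/3))/12) + C3*exp(-3^(1/3)*x*(2^(5/6)*3^(1/3)/(sqrt(3)*sqrt(54 - sqrt(2)) + 9*sqrt(2))^(1/3) + 2^(2/3)*(sqrt(3)*sqrt(54 - sqrt(2)) + 9*sqrt(2))^(1/3))/6) - 2


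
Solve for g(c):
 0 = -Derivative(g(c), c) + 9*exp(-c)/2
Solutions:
 g(c) = C1 - 9*exp(-c)/2


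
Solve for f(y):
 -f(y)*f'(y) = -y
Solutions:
 f(y) = -sqrt(C1 + y^2)
 f(y) = sqrt(C1 + y^2)


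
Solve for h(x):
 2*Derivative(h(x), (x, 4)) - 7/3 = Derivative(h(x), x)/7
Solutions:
 h(x) = C1 + C4*exp(14^(2/3)*x/14) - 49*x/3 + (C2*sin(14^(2/3)*sqrt(3)*x/28) + C3*cos(14^(2/3)*sqrt(3)*x/28))*exp(-14^(2/3)*x/28)


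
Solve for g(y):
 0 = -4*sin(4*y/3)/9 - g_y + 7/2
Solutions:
 g(y) = C1 + 7*y/2 + cos(4*y/3)/3


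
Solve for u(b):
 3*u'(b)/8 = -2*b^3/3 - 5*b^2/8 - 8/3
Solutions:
 u(b) = C1 - 4*b^4/9 - 5*b^3/9 - 64*b/9


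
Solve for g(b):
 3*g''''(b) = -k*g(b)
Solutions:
 g(b) = C1*exp(-3^(3/4)*b*(-k)^(1/4)/3) + C2*exp(3^(3/4)*b*(-k)^(1/4)/3) + C3*exp(-3^(3/4)*I*b*(-k)^(1/4)/3) + C4*exp(3^(3/4)*I*b*(-k)^(1/4)/3)


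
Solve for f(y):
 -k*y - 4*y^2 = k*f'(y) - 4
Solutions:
 f(y) = C1 - y^2/2 - 4*y^3/(3*k) + 4*y/k


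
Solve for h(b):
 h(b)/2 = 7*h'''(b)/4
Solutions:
 h(b) = C3*exp(2^(1/3)*7^(2/3)*b/7) + (C1*sin(2^(1/3)*sqrt(3)*7^(2/3)*b/14) + C2*cos(2^(1/3)*sqrt(3)*7^(2/3)*b/14))*exp(-2^(1/3)*7^(2/3)*b/14)


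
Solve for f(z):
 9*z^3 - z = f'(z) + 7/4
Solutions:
 f(z) = C1 + 9*z^4/4 - z^2/2 - 7*z/4


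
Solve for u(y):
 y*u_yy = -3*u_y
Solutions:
 u(y) = C1 + C2/y^2


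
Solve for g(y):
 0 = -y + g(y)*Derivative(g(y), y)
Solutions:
 g(y) = -sqrt(C1 + y^2)
 g(y) = sqrt(C1 + y^2)


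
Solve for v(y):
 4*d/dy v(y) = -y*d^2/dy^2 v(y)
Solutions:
 v(y) = C1 + C2/y^3


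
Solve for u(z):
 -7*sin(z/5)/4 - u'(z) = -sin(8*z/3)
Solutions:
 u(z) = C1 + 35*cos(z/5)/4 - 3*cos(8*z/3)/8


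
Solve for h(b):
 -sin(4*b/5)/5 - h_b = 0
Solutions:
 h(b) = C1 + cos(4*b/5)/4


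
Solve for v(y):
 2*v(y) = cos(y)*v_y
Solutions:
 v(y) = C1*(sin(y) + 1)/(sin(y) - 1)


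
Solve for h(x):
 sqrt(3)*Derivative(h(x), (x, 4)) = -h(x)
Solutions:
 h(x) = (C1*sin(sqrt(2)*3^(7/8)*x/6) + C2*cos(sqrt(2)*3^(7/8)*x/6))*exp(-sqrt(2)*3^(7/8)*x/6) + (C3*sin(sqrt(2)*3^(7/8)*x/6) + C4*cos(sqrt(2)*3^(7/8)*x/6))*exp(sqrt(2)*3^(7/8)*x/6)


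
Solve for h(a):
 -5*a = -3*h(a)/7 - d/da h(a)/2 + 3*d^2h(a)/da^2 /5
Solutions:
 h(a) = C1*exp(a*(35 - sqrt(6265))/84) + C2*exp(a*(35 + sqrt(6265))/84) + 35*a/3 - 245/18


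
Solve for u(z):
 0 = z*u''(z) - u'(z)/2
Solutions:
 u(z) = C1 + C2*z^(3/2)


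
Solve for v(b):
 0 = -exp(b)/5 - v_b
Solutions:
 v(b) = C1 - exp(b)/5


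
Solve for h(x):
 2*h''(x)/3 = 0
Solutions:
 h(x) = C1 + C2*x


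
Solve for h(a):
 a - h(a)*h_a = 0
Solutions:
 h(a) = -sqrt(C1 + a^2)
 h(a) = sqrt(C1 + a^2)


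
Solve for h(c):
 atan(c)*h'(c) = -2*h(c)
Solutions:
 h(c) = C1*exp(-2*Integral(1/atan(c), c))


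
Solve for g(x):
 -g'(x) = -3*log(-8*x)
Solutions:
 g(x) = C1 + 3*x*log(-x) + 3*x*(-1 + 3*log(2))


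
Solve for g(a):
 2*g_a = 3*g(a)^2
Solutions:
 g(a) = -2/(C1 + 3*a)


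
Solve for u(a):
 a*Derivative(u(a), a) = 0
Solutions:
 u(a) = C1


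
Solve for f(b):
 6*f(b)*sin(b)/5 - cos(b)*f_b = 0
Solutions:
 f(b) = C1/cos(b)^(6/5)


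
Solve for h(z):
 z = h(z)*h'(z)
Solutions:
 h(z) = -sqrt(C1 + z^2)
 h(z) = sqrt(C1 + z^2)


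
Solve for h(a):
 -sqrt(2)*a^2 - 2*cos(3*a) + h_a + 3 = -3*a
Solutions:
 h(a) = C1 + sqrt(2)*a^3/3 - 3*a^2/2 - 3*a + 2*sin(3*a)/3


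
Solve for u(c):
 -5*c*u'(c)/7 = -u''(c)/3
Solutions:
 u(c) = C1 + C2*erfi(sqrt(210)*c/14)


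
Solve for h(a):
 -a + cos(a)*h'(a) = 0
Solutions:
 h(a) = C1 + Integral(a/cos(a), a)


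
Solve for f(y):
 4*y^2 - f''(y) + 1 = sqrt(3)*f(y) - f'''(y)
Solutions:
 f(y) = C1*exp(y*(-2^(2/3)*(2 + 27*sqrt(3) + sqrt(-4 + (2 + 27*sqrt(3))^2))^(1/3) - 2*2^(1/3)/(2 + 27*sqrt(3) + sqrt(-4 + (2 + 27*sqrt(3))^2))^(1/3) + 4)/12)*sin(2^(1/3)*sqrt(3)*y*(-2^(1/3)*(2 + 27*sqrt(3) + sqrt(-4 + 729*(-sqrt(3) - 2/27)^2))^(1/3) + 2/(2 + 27*sqrt(3) + sqrt(-4 + 729*(-sqrt(3) - 2/27)^2))^(1/3))/12) + C2*exp(y*(-2^(2/3)*(2 + 27*sqrt(3) + sqrt(-4 + (2 + 27*sqrt(3))^2))^(1/3) - 2*2^(1/3)/(2 + 27*sqrt(3) + sqrt(-4 + (2 + 27*sqrt(3))^2))^(1/3) + 4)/12)*cos(2^(1/3)*sqrt(3)*y*(-2^(1/3)*(2 + 27*sqrt(3) + sqrt(-4 + 729*(-sqrt(3) - 2/27)^2))^(1/3) + 2/(2 + 27*sqrt(3) + sqrt(-4 + 729*(-sqrt(3) - 2/27)^2))^(1/3))/12) + C3*exp(y*(2*2^(1/3)/(2 + 27*sqrt(3) + sqrt(-4 + (2 + 27*sqrt(3))^2))^(1/3) + 2 + 2^(2/3)*(2 + 27*sqrt(3) + sqrt(-4 + (2 + 27*sqrt(3))^2))^(1/3))/6) + 4*sqrt(3)*y^2/3 - 8/3 + sqrt(3)/3


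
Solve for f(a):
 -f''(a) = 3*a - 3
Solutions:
 f(a) = C1 + C2*a - a^3/2 + 3*a^2/2


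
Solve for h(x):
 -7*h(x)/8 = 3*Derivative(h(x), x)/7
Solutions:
 h(x) = C1*exp(-49*x/24)


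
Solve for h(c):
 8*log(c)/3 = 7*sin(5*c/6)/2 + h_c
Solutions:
 h(c) = C1 + 8*c*log(c)/3 - 8*c/3 + 21*cos(5*c/6)/5


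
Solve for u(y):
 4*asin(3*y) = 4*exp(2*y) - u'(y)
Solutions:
 u(y) = C1 - 4*y*asin(3*y) - 4*sqrt(1 - 9*y^2)/3 + 2*exp(2*y)


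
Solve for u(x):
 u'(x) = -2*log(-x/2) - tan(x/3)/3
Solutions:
 u(x) = C1 - 2*x*log(-x) + 2*x*log(2) + 2*x + log(cos(x/3))


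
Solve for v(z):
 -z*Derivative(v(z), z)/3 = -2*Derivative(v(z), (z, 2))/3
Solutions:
 v(z) = C1 + C2*erfi(z/2)


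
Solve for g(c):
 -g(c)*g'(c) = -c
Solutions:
 g(c) = -sqrt(C1 + c^2)
 g(c) = sqrt(C1 + c^2)


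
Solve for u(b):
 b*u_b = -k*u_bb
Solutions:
 u(b) = C1 + C2*sqrt(k)*erf(sqrt(2)*b*sqrt(1/k)/2)


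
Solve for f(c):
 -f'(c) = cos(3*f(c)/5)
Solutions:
 c - 5*log(sin(3*f(c)/5) - 1)/6 + 5*log(sin(3*f(c)/5) + 1)/6 = C1


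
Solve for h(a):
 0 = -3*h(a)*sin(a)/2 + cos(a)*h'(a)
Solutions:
 h(a) = C1/cos(a)^(3/2)


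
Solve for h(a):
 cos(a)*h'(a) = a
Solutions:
 h(a) = C1 + Integral(a/cos(a), a)


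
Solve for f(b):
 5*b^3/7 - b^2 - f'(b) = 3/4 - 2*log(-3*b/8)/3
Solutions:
 f(b) = C1 + 5*b^4/28 - b^3/3 + 2*b*log(-b)/3 + b*(-17/12 - 2*log(2) + 2*log(3)/3)


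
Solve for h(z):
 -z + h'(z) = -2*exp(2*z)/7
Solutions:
 h(z) = C1 + z^2/2 - exp(2*z)/7


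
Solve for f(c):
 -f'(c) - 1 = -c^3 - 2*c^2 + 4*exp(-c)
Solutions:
 f(c) = C1 + c^4/4 + 2*c^3/3 - c + 4*exp(-c)


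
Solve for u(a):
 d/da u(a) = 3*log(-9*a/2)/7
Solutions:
 u(a) = C1 + 3*a*log(-a)/7 + 3*a*(-1 - log(2) + 2*log(3))/7


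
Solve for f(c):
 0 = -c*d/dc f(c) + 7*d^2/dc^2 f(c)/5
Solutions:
 f(c) = C1 + C2*erfi(sqrt(70)*c/14)


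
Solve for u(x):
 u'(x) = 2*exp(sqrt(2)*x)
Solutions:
 u(x) = C1 + sqrt(2)*exp(sqrt(2)*x)


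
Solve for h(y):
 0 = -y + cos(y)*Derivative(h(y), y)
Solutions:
 h(y) = C1 + Integral(y/cos(y), y)


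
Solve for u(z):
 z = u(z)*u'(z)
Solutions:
 u(z) = -sqrt(C1 + z^2)
 u(z) = sqrt(C1 + z^2)


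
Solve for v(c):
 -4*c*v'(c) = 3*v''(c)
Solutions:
 v(c) = C1 + C2*erf(sqrt(6)*c/3)


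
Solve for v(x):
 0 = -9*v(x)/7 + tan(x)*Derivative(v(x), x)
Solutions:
 v(x) = C1*sin(x)^(9/7)


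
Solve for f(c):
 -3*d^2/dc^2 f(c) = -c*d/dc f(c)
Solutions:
 f(c) = C1 + C2*erfi(sqrt(6)*c/6)


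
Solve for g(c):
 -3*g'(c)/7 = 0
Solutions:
 g(c) = C1


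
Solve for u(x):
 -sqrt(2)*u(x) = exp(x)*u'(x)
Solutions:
 u(x) = C1*exp(sqrt(2)*exp(-x))


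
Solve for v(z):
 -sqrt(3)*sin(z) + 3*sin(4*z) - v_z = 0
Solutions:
 v(z) = C1 + sqrt(3)*cos(z) - 3*cos(4*z)/4


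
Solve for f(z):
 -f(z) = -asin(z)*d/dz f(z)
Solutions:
 f(z) = C1*exp(Integral(1/asin(z), z))


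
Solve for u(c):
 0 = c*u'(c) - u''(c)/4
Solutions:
 u(c) = C1 + C2*erfi(sqrt(2)*c)


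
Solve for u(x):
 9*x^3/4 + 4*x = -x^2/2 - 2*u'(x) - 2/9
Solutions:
 u(x) = C1 - 9*x^4/32 - x^3/12 - x^2 - x/9


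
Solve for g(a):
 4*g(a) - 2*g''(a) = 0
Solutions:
 g(a) = C1*exp(-sqrt(2)*a) + C2*exp(sqrt(2)*a)


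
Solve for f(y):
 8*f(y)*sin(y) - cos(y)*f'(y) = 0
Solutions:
 f(y) = C1/cos(y)^8


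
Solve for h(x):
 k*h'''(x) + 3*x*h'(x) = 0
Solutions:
 h(x) = C1 + Integral(C2*airyai(3^(1/3)*x*(-1/k)^(1/3)) + C3*airybi(3^(1/3)*x*(-1/k)^(1/3)), x)


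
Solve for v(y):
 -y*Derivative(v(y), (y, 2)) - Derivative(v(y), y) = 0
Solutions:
 v(y) = C1 + C2*log(y)


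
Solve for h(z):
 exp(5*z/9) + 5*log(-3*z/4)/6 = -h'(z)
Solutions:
 h(z) = C1 - 5*z*log(-z)/6 + 5*z*(-log(3) + 1 + 2*log(2))/6 - 9*exp(5*z/9)/5


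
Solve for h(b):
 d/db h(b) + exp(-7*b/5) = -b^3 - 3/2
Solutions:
 h(b) = C1 - b^4/4 - 3*b/2 + 5*exp(-7*b/5)/7


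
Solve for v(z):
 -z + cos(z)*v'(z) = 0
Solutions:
 v(z) = C1 + Integral(z/cos(z), z)


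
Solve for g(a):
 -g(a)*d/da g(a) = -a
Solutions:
 g(a) = -sqrt(C1 + a^2)
 g(a) = sqrt(C1 + a^2)


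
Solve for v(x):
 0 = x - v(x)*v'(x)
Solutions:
 v(x) = -sqrt(C1 + x^2)
 v(x) = sqrt(C1 + x^2)


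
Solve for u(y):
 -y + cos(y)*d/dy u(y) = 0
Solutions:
 u(y) = C1 + Integral(y/cos(y), y)


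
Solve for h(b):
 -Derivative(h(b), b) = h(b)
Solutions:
 h(b) = C1*exp(-b)


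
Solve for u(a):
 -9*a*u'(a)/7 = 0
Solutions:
 u(a) = C1


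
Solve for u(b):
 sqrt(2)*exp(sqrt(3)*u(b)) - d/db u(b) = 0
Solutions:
 u(b) = sqrt(3)*(2*log(-1/(C1 + sqrt(2)*b)) - log(3))/6


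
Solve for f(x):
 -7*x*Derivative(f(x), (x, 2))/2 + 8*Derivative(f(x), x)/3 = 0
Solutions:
 f(x) = C1 + C2*x^(37/21)


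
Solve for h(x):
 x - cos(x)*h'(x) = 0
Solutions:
 h(x) = C1 + Integral(x/cos(x), x)


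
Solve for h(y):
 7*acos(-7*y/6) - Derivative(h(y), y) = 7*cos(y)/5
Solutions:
 h(y) = C1 + 7*y*acos(-7*y/6) + sqrt(36 - 49*y^2) - 7*sin(y)/5


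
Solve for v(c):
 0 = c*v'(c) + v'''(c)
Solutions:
 v(c) = C1 + Integral(C2*airyai(-c) + C3*airybi(-c), c)


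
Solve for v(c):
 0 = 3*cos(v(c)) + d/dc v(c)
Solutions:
 v(c) = pi - asin((C1 + exp(6*c))/(C1 - exp(6*c)))
 v(c) = asin((C1 + exp(6*c))/(C1 - exp(6*c)))


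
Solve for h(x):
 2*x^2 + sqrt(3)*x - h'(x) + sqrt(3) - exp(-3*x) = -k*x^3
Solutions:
 h(x) = C1 + k*x^4/4 + 2*x^3/3 + sqrt(3)*x^2/2 + sqrt(3)*x + exp(-3*x)/3


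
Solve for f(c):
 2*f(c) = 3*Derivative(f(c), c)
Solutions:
 f(c) = C1*exp(2*c/3)


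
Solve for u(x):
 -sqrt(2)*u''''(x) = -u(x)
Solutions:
 u(x) = C1*exp(-2^(7/8)*x/2) + C2*exp(2^(7/8)*x/2) + C3*sin(2^(7/8)*x/2) + C4*cos(2^(7/8)*x/2)


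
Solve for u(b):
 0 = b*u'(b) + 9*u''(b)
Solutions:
 u(b) = C1 + C2*erf(sqrt(2)*b/6)


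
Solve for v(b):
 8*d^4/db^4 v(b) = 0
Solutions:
 v(b) = C1 + C2*b + C3*b^2 + C4*b^3


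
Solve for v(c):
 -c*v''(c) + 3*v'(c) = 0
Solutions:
 v(c) = C1 + C2*c^4


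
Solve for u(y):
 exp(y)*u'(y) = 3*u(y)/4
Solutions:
 u(y) = C1*exp(-3*exp(-y)/4)


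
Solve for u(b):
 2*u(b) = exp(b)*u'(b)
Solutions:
 u(b) = C1*exp(-2*exp(-b))


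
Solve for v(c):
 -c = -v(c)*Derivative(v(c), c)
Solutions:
 v(c) = -sqrt(C1 + c^2)
 v(c) = sqrt(C1 + c^2)


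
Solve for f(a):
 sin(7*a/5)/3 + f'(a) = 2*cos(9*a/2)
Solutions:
 f(a) = C1 + 4*sin(9*a/2)/9 + 5*cos(7*a/5)/21


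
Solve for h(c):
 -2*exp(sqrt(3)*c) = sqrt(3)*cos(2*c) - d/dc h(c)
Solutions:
 h(c) = C1 + 2*sqrt(3)*exp(sqrt(3)*c)/3 + sqrt(3)*sin(2*c)/2


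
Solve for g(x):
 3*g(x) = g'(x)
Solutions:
 g(x) = C1*exp(3*x)


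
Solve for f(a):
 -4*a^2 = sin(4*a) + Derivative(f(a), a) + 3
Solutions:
 f(a) = C1 - 4*a^3/3 - 3*a + cos(4*a)/4


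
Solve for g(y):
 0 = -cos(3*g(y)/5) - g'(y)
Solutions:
 y - 5*log(sin(3*g(y)/5) - 1)/6 + 5*log(sin(3*g(y)/5) + 1)/6 = C1


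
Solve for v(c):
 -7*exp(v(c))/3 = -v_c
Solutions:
 v(c) = log(-1/(C1 + 7*c)) + log(3)


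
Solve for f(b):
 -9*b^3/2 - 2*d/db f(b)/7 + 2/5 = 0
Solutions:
 f(b) = C1 - 63*b^4/16 + 7*b/5


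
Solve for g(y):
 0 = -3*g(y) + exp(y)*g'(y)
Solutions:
 g(y) = C1*exp(-3*exp(-y))


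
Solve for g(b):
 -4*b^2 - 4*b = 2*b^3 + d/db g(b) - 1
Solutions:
 g(b) = C1 - b^4/2 - 4*b^3/3 - 2*b^2 + b


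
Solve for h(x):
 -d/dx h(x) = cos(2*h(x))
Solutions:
 h(x) = -asin((C1 + exp(4*x))/(C1 - exp(4*x)))/2 + pi/2
 h(x) = asin((C1 + exp(4*x))/(C1 - exp(4*x)))/2


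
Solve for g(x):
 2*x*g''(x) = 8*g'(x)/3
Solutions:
 g(x) = C1 + C2*x^(7/3)


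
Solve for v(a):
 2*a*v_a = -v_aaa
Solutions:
 v(a) = C1 + Integral(C2*airyai(-2^(1/3)*a) + C3*airybi(-2^(1/3)*a), a)


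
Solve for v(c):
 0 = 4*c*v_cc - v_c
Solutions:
 v(c) = C1 + C2*c^(5/4)


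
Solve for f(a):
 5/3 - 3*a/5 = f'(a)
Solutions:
 f(a) = C1 - 3*a^2/10 + 5*a/3


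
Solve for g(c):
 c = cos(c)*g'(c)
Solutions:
 g(c) = C1 + Integral(c/cos(c), c)


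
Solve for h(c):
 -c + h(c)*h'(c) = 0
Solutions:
 h(c) = -sqrt(C1 + c^2)
 h(c) = sqrt(C1 + c^2)


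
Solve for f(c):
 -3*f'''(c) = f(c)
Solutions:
 f(c) = C3*exp(-3^(2/3)*c/3) + (C1*sin(3^(1/6)*c/2) + C2*cos(3^(1/6)*c/2))*exp(3^(2/3)*c/6)


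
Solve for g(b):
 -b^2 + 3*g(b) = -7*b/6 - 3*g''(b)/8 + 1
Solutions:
 g(b) = C1*sin(2*sqrt(2)*b) + C2*cos(2*sqrt(2)*b) + b^2/3 - 7*b/18 + 1/4


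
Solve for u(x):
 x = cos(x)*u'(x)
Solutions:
 u(x) = C1 + Integral(x/cos(x), x)


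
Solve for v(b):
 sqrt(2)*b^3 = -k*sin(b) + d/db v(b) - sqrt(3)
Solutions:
 v(b) = C1 + sqrt(2)*b^4/4 + sqrt(3)*b - k*cos(b)


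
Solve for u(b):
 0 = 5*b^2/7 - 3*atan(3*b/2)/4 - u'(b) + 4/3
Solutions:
 u(b) = C1 + 5*b^3/21 - 3*b*atan(3*b/2)/4 + 4*b/3 + log(9*b^2 + 4)/4


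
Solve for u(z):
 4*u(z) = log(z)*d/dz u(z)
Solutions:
 u(z) = C1*exp(4*li(z))


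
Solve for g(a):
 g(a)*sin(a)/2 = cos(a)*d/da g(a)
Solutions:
 g(a) = C1/sqrt(cos(a))


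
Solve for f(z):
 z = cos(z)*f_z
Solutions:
 f(z) = C1 + Integral(z/cos(z), z)


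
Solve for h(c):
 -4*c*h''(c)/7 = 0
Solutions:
 h(c) = C1 + C2*c


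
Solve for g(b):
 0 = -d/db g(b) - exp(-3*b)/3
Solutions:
 g(b) = C1 + exp(-3*b)/9


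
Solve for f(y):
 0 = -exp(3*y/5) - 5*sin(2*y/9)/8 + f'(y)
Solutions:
 f(y) = C1 + 5*exp(3*y/5)/3 - 45*cos(2*y/9)/16


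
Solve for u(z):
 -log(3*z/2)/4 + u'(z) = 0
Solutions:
 u(z) = C1 + z*log(z)/4 - z/4 - z*log(2)/4 + z*log(3)/4


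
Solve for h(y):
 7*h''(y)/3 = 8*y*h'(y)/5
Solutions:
 h(y) = C1 + C2*erfi(2*sqrt(105)*y/35)


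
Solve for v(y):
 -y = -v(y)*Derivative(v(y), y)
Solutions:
 v(y) = -sqrt(C1 + y^2)
 v(y) = sqrt(C1 + y^2)


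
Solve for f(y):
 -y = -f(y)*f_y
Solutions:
 f(y) = -sqrt(C1 + y^2)
 f(y) = sqrt(C1 + y^2)


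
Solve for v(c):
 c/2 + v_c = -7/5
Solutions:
 v(c) = C1 - c^2/4 - 7*c/5


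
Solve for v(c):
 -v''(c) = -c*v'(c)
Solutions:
 v(c) = C1 + C2*erfi(sqrt(2)*c/2)


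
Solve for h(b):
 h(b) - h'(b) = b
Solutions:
 h(b) = C1*exp(b) + b + 1


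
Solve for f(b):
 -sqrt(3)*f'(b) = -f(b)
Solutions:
 f(b) = C1*exp(sqrt(3)*b/3)


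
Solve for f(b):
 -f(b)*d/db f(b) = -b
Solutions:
 f(b) = -sqrt(C1 + b^2)
 f(b) = sqrt(C1 + b^2)


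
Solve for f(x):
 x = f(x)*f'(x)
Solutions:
 f(x) = -sqrt(C1 + x^2)
 f(x) = sqrt(C1 + x^2)


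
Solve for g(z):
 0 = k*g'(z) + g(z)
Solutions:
 g(z) = C1*exp(-z/k)


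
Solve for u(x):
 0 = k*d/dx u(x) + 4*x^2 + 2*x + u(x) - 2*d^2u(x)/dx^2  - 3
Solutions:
 u(x) = C1*exp(x*(k - sqrt(k^2 + 8))/4) + C2*exp(x*(k + sqrt(k^2 + 8))/4) - 8*k^2 + 8*k*x + 2*k - 4*x^2 - 2*x - 13


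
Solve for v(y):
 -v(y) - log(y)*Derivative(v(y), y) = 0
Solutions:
 v(y) = C1*exp(-li(y))


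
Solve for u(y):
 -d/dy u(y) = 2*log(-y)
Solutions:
 u(y) = C1 - 2*y*log(-y) + 2*y


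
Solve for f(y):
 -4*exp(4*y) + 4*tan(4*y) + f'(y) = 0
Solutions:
 f(y) = C1 + exp(4*y) + log(cos(4*y))


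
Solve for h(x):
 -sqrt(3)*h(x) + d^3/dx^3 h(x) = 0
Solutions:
 h(x) = C3*exp(3^(1/6)*x) + (C1*sin(3^(2/3)*x/2) + C2*cos(3^(2/3)*x/2))*exp(-3^(1/6)*x/2)


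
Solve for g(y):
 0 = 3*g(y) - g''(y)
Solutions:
 g(y) = C1*exp(-sqrt(3)*y) + C2*exp(sqrt(3)*y)


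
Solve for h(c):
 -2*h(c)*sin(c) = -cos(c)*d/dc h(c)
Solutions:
 h(c) = C1/cos(c)^2


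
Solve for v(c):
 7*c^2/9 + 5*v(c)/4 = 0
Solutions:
 v(c) = -28*c^2/45


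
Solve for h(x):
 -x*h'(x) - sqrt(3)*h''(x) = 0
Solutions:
 h(x) = C1 + C2*erf(sqrt(2)*3^(3/4)*x/6)


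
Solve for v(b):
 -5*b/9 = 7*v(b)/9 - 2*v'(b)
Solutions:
 v(b) = C1*exp(7*b/18) - 5*b/7 - 90/49


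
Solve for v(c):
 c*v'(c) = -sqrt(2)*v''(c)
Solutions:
 v(c) = C1 + C2*erf(2^(1/4)*c/2)


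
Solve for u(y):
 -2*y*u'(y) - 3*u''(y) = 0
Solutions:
 u(y) = C1 + C2*erf(sqrt(3)*y/3)


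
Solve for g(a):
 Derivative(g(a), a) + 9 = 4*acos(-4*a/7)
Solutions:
 g(a) = C1 + 4*a*acos(-4*a/7) - 9*a + sqrt(49 - 16*a^2)


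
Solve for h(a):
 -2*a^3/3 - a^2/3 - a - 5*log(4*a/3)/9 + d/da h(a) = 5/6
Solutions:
 h(a) = C1 + a^4/6 + a^3/9 + a^2/2 + 5*a*log(a)/9 - 5*a*log(3)/9 + 5*a/18 + 10*a*log(2)/9


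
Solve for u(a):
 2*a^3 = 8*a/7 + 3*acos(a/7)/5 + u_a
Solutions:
 u(a) = C1 + a^4/2 - 4*a^2/7 - 3*a*acos(a/7)/5 + 3*sqrt(49 - a^2)/5


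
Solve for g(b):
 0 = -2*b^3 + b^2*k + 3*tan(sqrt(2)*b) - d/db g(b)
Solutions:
 g(b) = C1 - b^4/2 + b^3*k/3 - 3*sqrt(2)*log(cos(sqrt(2)*b))/2


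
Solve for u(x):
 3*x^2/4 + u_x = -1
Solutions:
 u(x) = C1 - x^3/4 - x


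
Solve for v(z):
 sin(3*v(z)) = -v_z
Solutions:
 v(z) = -acos((-C1 - exp(6*z))/(C1 - exp(6*z)))/3 + 2*pi/3
 v(z) = acos((-C1 - exp(6*z))/(C1 - exp(6*z)))/3


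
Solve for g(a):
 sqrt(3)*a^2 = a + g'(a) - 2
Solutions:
 g(a) = C1 + sqrt(3)*a^3/3 - a^2/2 + 2*a


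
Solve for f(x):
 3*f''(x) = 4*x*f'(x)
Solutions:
 f(x) = C1 + C2*erfi(sqrt(6)*x/3)


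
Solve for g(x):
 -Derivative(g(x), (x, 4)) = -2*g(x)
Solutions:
 g(x) = C1*exp(-2^(1/4)*x) + C2*exp(2^(1/4)*x) + C3*sin(2^(1/4)*x) + C4*cos(2^(1/4)*x)


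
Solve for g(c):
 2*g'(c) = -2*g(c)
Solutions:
 g(c) = C1*exp(-c)


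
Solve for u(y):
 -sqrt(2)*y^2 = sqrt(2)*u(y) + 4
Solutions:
 u(y) = -y^2 - 2*sqrt(2)


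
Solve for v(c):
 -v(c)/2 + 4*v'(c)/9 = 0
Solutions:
 v(c) = C1*exp(9*c/8)


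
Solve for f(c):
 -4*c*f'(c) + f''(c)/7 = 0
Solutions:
 f(c) = C1 + C2*erfi(sqrt(14)*c)


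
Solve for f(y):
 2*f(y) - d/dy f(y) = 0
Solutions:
 f(y) = C1*exp(2*y)


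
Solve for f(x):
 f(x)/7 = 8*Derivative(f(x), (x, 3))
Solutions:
 f(x) = C3*exp(7^(2/3)*x/14) + (C1*sin(sqrt(3)*7^(2/3)*x/28) + C2*cos(sqrt(3)*7^(2/3)*x/28))*exp(-7^(2/3)*x/28)


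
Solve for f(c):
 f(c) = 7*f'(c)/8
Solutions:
 f(c) = C1*exp(8*c/7)


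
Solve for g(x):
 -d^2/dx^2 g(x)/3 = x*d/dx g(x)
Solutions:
 g(x) = C1 + C2*erf(sqrt(6)*x/2)


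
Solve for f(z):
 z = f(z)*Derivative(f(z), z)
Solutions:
 f(z) = -sqrt(C1 + z^2)
 f(z) = sqrt(C1 + z^2)


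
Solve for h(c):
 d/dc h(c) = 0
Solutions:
 h(c) = C1


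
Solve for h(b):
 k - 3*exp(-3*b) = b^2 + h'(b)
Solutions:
 h(b) = C1 - b^3/3 + b*k + exp(-3*b)


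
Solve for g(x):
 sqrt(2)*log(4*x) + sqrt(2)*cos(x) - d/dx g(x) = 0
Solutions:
 g(x) = C1 + sqrt(2)*x*(log(x) - 1) + 2*sqrt(2)*x*log(2) + sqrt(2)*sin(x)


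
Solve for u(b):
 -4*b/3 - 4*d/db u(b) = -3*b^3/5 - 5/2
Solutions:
 u(b) = C1 + 3*b^4/80 - b^2/6 + 5*b/8


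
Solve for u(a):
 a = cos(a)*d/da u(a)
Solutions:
 u(a) = C1 + Integral(a/cos(a), a)


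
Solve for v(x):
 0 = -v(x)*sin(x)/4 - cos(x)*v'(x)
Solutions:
 v(x) = C1*cos(x)^(1/4)


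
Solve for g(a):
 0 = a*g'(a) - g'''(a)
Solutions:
 g(a) = C1 + Integral(C2*airyai(a) + C3*airybi(a), a)


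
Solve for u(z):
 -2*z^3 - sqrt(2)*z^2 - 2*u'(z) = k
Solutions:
 u(z) = C1 - k*z/2 - z^4/4 - sqrt(2)*z^3/6


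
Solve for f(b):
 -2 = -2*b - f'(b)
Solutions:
 f(b) = C1 - b^2 + 2*b


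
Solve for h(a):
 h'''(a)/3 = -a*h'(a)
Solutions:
 h(a) = C1 + Integral(C2*airyai(-3^(1/3)*a) + C3*airybi(-3^(1/3)*a), a)


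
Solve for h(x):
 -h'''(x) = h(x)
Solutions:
 h(x) = C3*exp(-x) + (C1*sin(sqrt(3)*x/2) + C2*cos(sqrt(3)*x/2))*exp(x/2)


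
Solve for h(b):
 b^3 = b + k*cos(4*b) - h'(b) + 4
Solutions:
 h(b) = C1 - b^4/4 + b^2/2 + 4*b + k*sin(4*b)/4


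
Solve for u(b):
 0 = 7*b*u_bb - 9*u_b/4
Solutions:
 u(b) = C1 + C2*b^(37/28)


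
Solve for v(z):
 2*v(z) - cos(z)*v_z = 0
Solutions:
 v(z) = C1*(sin(z) + 1)/(sin(z) - 1)


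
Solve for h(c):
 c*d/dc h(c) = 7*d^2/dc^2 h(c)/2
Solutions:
 h(c) = C1 + C2*erfi(sqrt(7)*c/7)


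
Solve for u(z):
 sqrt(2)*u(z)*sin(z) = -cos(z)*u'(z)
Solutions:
 u(z) = C1*cos(z)^(sqrt(2))


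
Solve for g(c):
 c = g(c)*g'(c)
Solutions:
 g(c) = -sqrt(C1 + c^2)
 g(c) = sqrt(C1 + c^2)


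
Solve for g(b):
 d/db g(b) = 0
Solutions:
 g(b) = C1


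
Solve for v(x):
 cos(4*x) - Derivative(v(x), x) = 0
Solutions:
 v(x) = C1 + sin(4*x)/4


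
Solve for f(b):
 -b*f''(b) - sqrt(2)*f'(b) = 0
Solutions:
 f(b) = C1 + C2*b^(1 - sqrt(2))


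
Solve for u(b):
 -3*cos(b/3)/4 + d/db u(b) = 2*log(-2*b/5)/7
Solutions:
 u(b) = C1 + 2*b*log(-b)/7 - 2*b*log(5)/7 - 2*b/7 + 2*b*log(2)/7 + 9*sin(b/3)/4


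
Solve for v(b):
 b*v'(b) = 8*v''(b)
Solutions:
 v(b) = C1 + C2*erfi(b/4)


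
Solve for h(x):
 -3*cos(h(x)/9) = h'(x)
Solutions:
 3*x - 9*log(sin(h(x)/9) - 1)/2 + 9*log(sin(h(x)/9) + 1)/2 = C1


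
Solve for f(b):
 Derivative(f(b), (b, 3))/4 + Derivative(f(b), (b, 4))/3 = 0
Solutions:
 f(b) = C1 + C2*b + C3*b^2 + C4*exp(-3*b/4)


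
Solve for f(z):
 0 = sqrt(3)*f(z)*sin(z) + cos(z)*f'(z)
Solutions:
 f(z) = C1*cos(z)^(sqrt(3))


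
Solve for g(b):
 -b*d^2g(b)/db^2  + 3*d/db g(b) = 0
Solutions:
 g(b) = C1 + C2*b^4


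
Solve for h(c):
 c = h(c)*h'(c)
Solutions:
 h(c) = -sqrt(C1 + c^2)
 h(c) = sqrt(C1 + c^2)


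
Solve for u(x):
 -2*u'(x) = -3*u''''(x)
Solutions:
 u(x) = C1 + C4*exp(2^(1/3)*3^(2/3)*x/3) + (C2*sin(2^(1/3)*3^(1/6)*x/2) + C3*cos(2^(1/3)*3^(1/6)*x/2))*exp(-2^(1/3)*3^(2/3)*x/6)


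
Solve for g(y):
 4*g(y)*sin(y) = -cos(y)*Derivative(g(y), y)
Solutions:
 g(y) = C1*cos(y)^4


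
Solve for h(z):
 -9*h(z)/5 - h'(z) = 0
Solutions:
 h(z) = C1*exp(-9*z/5)


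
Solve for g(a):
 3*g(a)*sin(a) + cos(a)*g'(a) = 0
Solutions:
 g(a) = C1*cos(a)^3


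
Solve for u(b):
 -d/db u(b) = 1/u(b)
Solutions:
 u(b) = -sqrt(C1 - 2*b)
 u(b) = sqrt(C1 - 2*b)


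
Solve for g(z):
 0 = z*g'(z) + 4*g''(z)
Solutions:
 g(z) = C1 + C2*erf(sqrt(2)*z/4)


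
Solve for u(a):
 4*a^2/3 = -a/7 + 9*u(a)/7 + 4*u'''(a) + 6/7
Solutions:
 u(a) = C3*exp(-3^(2/3)*98^(1/3)*a/14) + 28*a^2/27 + a/9 + (C1*sin(3*3^(1/6)*98^(1/3)*a/28) + C2*cos(3*3^(1/6)*98^(1/3)*a/28))*exp(3^(2/3)*98^(1/3)*a/28) - 2/3


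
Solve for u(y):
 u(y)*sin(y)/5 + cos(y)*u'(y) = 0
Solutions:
 u(y) = C1*cos(y)^(1/5)


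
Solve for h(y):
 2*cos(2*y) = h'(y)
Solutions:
 h(y) = C1 + sin(2*y)


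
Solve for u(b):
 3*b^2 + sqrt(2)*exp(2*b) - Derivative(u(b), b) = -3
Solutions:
 u(b) = C1 + b^3 + 3*b + sqrt(2)*exp(2*b)/2


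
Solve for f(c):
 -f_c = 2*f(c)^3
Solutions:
 f(c) = -sqrt(2)*sqrt(-1/(C1 - 2*c))/2
 f(c) = sqrt(2)*sqrt(-1/(C1 - 2*c))/2


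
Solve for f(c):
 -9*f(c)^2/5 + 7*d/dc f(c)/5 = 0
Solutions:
 f(c) = -7/(C1 + 9*c)


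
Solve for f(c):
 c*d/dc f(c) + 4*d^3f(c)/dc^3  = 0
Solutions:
 f(c) = C1 + Integral(C2*airyai(-2^(1/3)*c/2) + C3*airybi(-2^(1/3)*c/2), c)


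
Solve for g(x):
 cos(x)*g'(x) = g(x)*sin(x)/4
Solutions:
 g(x) = C1/cos(x)^(1/4)


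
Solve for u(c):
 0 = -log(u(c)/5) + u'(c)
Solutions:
 Integral(1/(-log(_y) + log(5)), (_y, u(c))) = C1 - c


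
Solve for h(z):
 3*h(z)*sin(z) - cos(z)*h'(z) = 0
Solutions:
 h(z) = C1/cos(z)^3


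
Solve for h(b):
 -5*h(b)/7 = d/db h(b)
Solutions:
 h(b) = C1*exp(-5*b/7)


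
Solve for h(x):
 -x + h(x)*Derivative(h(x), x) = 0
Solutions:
 h(x) = -sqrt(C1 + x^2)
 h(x) = sqrt(C1 + x^2)


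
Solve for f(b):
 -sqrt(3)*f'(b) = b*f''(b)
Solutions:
 f(b) = C1 + C2*b^(1 - sqrt(3))


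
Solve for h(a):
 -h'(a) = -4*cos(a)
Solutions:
 h(a) = C1 + 4*sin(a)


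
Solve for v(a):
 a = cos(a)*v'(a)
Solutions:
 v(a) = C1 + Integral(a/cos(a), a)


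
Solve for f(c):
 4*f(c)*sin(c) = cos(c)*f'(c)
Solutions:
 f(c) = C1/cos(c)^4


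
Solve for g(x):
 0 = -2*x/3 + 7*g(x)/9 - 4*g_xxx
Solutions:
 g(x) = C3*exp(42^(1/3)*x/6) + 6*x/7 + (C1*sin(14^(1/3)*3^(5/6)*x/12) + C2*cos(14^(1/3)*3^(5/6)*x/12))*exp(-42^(1/3)*x/12)


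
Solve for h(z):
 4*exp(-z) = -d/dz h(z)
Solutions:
 h(z) = C1 + 4*exp(-z)


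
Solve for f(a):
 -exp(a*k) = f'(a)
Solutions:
 f(a) = C1 - exp(a*k)/k


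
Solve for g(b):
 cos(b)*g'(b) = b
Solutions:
 g(b) = C1 + Integral(b/cos(b), b)


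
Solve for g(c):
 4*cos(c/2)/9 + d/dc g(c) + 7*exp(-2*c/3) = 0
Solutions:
 g(c) = C1 - 8*sin(c/2)/9 + 21*exp(-2*c/3)/2


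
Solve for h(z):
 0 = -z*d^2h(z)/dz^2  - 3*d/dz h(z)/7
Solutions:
 h(z) = C1 + C2*z^(4/7)


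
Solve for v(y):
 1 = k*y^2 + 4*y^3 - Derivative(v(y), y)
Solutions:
 v(y) = C1 + k*y^3/3 + y^4 - y


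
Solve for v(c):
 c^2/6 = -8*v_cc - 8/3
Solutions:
 v(c) = C1 + C2*c - c^4/576 - c^2/6


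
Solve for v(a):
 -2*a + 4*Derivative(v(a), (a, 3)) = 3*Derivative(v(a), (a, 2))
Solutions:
 v(a) = C1 + C2*a + C3*exp(3*a/4) - a^3/9 - 4*a^2/9


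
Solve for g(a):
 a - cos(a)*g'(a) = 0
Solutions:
 g(a) = C1 + Integral(a/cos(a), a)


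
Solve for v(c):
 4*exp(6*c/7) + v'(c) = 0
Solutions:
 v(c) = C1 - 14*exp(6*c/7)/3


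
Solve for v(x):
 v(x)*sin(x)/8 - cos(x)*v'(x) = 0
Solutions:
 v(x) = C1/cos(x)^(1/8)


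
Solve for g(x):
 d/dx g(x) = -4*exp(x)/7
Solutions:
 g(x) = C1 - 4*exp(x)/7


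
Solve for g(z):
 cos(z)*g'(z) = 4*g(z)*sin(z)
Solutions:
 g(z) = C1/cos(z)^4


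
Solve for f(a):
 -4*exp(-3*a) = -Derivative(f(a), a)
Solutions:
 f(a) = C1 - 4*exp(-3*a)/3


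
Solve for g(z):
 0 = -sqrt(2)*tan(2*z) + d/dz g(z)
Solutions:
 g(z) = C1 - sqrt(2)*log(cos(2*z))/2


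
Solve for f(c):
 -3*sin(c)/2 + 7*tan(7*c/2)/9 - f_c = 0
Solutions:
 f(c) = C1 - 2*log(cos(7*c/2))/9 + 3*cos(c)/2


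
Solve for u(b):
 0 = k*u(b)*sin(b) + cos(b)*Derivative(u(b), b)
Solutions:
 u(b) = C1*exp(k*log(cos(b)))


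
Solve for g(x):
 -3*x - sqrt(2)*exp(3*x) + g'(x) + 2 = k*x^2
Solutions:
 g(x) = C1 + k*x^3/3 + 3*x^2/2 - 2*x + sqrt(2)*exp(3*x)/3


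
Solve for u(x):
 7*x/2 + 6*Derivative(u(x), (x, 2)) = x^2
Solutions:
 u(x) = C1 + C2*x + x^4/72 - 7*x^3/72


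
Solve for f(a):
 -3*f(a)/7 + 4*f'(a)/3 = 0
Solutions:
 f(a) = C1*exp(9*a/28)


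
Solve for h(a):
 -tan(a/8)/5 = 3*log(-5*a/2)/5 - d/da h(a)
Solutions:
 h(a) = C1 + 3*a*log(-a)/5 - 3*a/5 - 3*a*log(2)/5 + 3*a*log(5)/5 - 8*log(cos(a/8))/5


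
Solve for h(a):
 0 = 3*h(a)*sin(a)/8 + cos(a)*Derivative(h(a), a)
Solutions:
 h(a) = C1*cos(a)^(3/8)


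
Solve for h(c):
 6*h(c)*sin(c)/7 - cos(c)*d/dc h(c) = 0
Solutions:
 h(c) = C1/cos(c)^(6/7)


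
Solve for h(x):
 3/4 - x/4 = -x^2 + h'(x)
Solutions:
 h(x) = C1 + x^3/3 - x^2/8 + 3*x/4


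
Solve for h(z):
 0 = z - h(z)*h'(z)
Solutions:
 h(z) = -sqrt(C1 + z^2)
 h(z) = sqrt(C1 + z^2)


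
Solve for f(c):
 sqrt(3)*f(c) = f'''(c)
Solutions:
 f(c) = C3*exp(3^(1/6)*c) + (C1*sin(3^(2/3)*c/2) + C2*cos(3^(2/3)*c/2))*exp(-3^(1/6)*c/2)


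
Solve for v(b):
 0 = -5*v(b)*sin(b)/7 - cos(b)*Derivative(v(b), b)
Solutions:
 v(b) = C1*cos(b)^(5/7)


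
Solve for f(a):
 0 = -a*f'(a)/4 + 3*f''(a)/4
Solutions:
 f(a) = C1 + C2*erfi(sqrt(6)*a/6)


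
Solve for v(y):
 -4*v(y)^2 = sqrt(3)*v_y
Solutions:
 v(y) = 3/(C1 + 4*sqrt(3)*y)


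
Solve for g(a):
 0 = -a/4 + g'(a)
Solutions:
 g(a) = C1 + a^2/8


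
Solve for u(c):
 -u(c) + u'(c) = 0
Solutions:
 u(c) = C1*exp(c)


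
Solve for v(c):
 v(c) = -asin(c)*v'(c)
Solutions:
 v(c) = C1*exp(-Integral(1/asin(c), c))


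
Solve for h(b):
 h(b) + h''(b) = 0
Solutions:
 h(b) = C1*sin(b) + C2*cos(b)


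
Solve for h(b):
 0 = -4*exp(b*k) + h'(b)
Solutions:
 h(b) = C1 + 4*exp(b*k)/k


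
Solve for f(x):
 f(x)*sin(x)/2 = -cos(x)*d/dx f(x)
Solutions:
 f(x) = C1*sqrt(cos(x))


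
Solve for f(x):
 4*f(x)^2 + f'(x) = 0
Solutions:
 f(x) = 1/(C1 + 4*x)


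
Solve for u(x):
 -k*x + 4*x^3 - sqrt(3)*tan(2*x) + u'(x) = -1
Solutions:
 u(x) = C1 + k*x^2/2 - x^4 - x - sqrt(3)*log(cos(2*x))/2


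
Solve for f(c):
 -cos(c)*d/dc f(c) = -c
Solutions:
 f(c) = C1 + Integral(c/cos(c), c)


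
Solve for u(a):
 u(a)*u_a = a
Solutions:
 u(a) = -sqrt(C1 + a^2)
 u(a) = sqrt(C1 + a^2)


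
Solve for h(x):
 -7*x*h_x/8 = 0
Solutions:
 h(x) = C1


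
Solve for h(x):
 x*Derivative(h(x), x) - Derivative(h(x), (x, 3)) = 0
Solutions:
 h(x) = C1 + Integral(C2*airyai(x) + C3*airybi(x), x)


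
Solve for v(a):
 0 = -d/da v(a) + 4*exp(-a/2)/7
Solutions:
 v(a) = C1 - 8*exp(-a/2)/7


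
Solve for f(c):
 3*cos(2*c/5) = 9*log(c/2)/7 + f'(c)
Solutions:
 f(c) = C1 - 9*c*log(c)/7 + 9*c*log(2)/7 + 9*c/7 + 15*sin(2*c/5)/2


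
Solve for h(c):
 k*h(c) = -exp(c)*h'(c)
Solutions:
 h(c) = C1*exp(k*exp(-c))


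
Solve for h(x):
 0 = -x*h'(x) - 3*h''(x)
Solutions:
 h(x) = C1 + C2*erf(sqrt(6)*x/6)


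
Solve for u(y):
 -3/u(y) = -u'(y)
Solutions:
 u(y) = -sqrt(C1 + 6*y)
 u(y) = sqrt(C1 + 6*y)


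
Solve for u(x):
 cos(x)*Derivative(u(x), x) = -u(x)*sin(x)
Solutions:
 u(x) = C1*cos(x)


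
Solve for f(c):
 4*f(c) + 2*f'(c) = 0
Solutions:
 f(c) = C1*exp(-2*c)


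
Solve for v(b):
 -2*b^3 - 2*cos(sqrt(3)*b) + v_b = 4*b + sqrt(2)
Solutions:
 v(b) = C1 + b^4/2 + 2*b^2 + sqrt(2)*b + 2*sqrt(3)*sin(sqrt(3)*b)/3


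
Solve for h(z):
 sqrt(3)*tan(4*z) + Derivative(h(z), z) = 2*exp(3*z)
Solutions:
 h(z) = C1 + 2*exp(3*z)/3 + sqrt(3)*log(cos(4*z))/4


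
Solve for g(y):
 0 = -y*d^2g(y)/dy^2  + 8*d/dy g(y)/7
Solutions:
 g(y) = C1 + C2*y^(15/7)


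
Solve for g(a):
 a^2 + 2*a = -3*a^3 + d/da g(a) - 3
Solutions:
 g(a) = C1 + 3*a^4/4 + a^3/3 + a^2 + 3*a


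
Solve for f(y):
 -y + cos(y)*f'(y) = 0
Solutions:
 f(y) = C1 + Integral(y/cos(y), y)


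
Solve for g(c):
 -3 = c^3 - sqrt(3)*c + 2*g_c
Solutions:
 g(c) = C1 - c^4/8 + sqrt(3)*c^2/4 - 3*c/2


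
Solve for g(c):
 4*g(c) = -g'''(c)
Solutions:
 g(c) = C3*exp(-2^(2/3)*c) + (C1*sin(2^(2/3)*sqrt(3)*c/2) + C2*cos(2^(2/3)*sqrt(3)*c/2))*exp(2^(2/3)*c/2)


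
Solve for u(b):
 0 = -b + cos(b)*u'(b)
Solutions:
 u(b) = C1 + Integral(b/cos(b), b)


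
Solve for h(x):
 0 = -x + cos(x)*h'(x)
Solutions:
 h(x) = C1 + Integral(x/cos(x), x)


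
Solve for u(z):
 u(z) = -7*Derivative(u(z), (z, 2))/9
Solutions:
 u(z) = C1*sin(3*sqrt(7)*z/7) + C2*cos(3*sqrt(7)*z/7)


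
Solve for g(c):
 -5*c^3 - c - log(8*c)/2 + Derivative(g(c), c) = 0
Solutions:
 g(c) = C1 + 5*c^4/4 + c^2/2 + c*log(c)/2 - c/2 + 3*c*log(2)/2


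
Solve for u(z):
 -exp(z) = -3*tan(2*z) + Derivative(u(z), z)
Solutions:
 u(z) = C1 - exp(z) - 3*log(cos(2*z))/2


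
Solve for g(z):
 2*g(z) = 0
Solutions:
 g(z) = 0


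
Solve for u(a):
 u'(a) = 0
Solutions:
 u(a) = C1


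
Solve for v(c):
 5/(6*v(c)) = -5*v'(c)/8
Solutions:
 v(c) = -sqrt(C1 - 24*c)/3
 v(c) = sqrt(C1 - 24*c)/3


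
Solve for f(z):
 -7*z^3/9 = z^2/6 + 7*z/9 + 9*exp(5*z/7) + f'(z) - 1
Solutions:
 f(z) = C1 - 7*z^4/36 - z^3/18 - 7*z^2/18 + z - 63*exp(5*z/7)/5


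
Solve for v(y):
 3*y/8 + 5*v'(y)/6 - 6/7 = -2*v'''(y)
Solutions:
 v(y) = C1 + C2*sin(sqrt(15)*y/6) + C3*cos(sqrt(15)*y/6) - 9*y^2/40 + 36*y/35


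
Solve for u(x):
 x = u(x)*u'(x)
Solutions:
 u(x) = -sqrt(C1 + x^2)
 u(x) = sqrt(C1 + x^2)


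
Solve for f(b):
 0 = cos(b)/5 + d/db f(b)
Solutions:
 f(b) = C1 - sin(b)/5


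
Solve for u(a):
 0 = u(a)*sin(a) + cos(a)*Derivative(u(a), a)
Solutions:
 u(a) = C1*cos(a)


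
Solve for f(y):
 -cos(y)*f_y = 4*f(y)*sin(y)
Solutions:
 f(y) = C1*cos(y)^4


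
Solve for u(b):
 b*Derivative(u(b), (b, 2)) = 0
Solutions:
 u(b) = C1 + C2*b


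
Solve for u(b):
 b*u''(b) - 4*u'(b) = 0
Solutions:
 u(b) = C1 + C2*b^5


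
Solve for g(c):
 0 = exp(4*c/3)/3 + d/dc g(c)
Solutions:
 g(c) = C1 - exp(4*c/3)/4


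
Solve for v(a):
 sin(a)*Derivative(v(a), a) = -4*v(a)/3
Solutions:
 v(a) = C1*(cos(a) + 1)^(2/3)/(cos(a) - 1)^(2/3)


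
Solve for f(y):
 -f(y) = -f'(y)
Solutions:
 f(y) = C1*exp(y)


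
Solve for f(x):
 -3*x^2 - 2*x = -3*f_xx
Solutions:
 f(x) = C1 + C2*x + x^4/12 + x^3/9


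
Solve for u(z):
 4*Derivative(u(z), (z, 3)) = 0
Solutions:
 u(z) = C1 + C2*z + C3*z^2


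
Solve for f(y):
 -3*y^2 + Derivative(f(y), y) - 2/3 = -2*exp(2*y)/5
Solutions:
 f(y) = C1 + y^3 + 2*y/3 - exp(2*y)/5


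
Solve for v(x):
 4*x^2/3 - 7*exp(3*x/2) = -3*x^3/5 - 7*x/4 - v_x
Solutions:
 v(x) = C1 - 3*x^4/20 - 4*x^3/9 - 7*x^2/8 + 14*exp(3*x/2)/3


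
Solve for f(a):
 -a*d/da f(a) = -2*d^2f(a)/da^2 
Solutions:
 f(a) = C1 + C2*erfi(a/2)


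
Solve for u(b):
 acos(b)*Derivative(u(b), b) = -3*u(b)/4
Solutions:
 u(b) = C1*exp(-3*Integral(1/acos(b), b)/4)


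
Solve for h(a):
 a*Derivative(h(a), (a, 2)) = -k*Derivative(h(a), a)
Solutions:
 h(a) = C1 + a^(1 - re(k))*(C2*sin(log(a)*Abs(im(k))) + C3*cos(log(a)*im(k)))


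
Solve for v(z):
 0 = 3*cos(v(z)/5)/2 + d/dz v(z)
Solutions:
 3*z/2 - 5*log(sin(v(z)/5) - 1)/2 + 5*log(sin(v(z)/5) + 1)/2 = C1


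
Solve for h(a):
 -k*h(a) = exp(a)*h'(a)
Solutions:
 h(a) = C1*exp(k*exp(-a))


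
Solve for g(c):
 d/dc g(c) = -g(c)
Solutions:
 g(c) = C1*exp(-c)


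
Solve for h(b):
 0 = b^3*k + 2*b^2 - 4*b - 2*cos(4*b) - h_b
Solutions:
 h(b) = C1 + b^4*k/4 + 2*b^3/3 - 2*b^2 - sin(4*b)/2


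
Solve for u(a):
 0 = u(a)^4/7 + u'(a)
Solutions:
 u(a) = 7^(1/3)*(1/(C1 + 3*a))^(1/3)
 u(a) = 7^(1/3)*(-3^(2/3) - 3*3^(1/6)*I)*(1/(C1 + a))^(1/3)/6
 u(a) = 7^(1/3)*(-3^(2/3) + 3*3^(1/6)*I)*(1/(C1 + a))^(1/3)/6


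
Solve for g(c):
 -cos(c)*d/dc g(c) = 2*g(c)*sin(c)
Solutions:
 g(c) = C1*cos(c)^2


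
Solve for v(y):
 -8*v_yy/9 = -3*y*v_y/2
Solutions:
 v(y) = C1 + C2*erfi(3*sqrt(6)*y/8)


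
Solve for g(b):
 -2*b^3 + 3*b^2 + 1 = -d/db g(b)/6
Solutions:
 g(b) = C1 + 3*b^4 - 6*b^3 - 6*b


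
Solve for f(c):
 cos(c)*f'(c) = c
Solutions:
 f(c) = C1 + Integral(c/cos(c), c)


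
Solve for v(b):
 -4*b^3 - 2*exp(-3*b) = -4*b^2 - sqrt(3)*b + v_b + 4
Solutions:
 v(b) = C1 - b^4 + 4*b^3/3 + sqrt(3)*b^2/2 - 4*b + 2*exp(-3*b)/3


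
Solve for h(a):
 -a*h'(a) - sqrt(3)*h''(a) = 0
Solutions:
 h(a) = C1 + C2*erf(sqrt(2)*3^(3/4)*a/6)


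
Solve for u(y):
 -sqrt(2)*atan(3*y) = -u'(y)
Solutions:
 u(y) = C1 + sqrt(2)*(y*atan(3*y) - log(9*y^2 + 1)/6)


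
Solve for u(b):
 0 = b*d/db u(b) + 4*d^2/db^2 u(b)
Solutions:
 u(b) = C1 + C2*erf(sqrt(2)*b/4)


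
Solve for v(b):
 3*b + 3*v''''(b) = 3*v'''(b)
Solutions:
 v(b) = C1 + C2*b + C3*b^2 + C4*exp(b) + b^4/24 + b^3/6


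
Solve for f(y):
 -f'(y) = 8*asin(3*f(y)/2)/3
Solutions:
 Integral(1/asin(3*_y/2), (_y, f(y))) = C1 - 8*y/3


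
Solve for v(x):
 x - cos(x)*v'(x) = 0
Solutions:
 v(x) = C1 + Integral(x/cos(x), x)


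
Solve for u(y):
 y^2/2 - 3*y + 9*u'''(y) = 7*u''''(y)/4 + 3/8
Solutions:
 u(y) = C1 + C2*y + C3*y^2 + C4*exp(36*y/7) - y^5/1080 + 101*y^4/7776 + 1193*y^3/69984


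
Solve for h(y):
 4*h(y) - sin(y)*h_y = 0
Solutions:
 h(y) = C1*(cos(y)^2 - 2*cos(y) + 1)/(cos(y)^2 + 2*cos(y) + 1)


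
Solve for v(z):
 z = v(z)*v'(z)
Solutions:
 v(z) = -sqrt(C1 + z^2)
 v(z) = sqrt(C1 + z^2)


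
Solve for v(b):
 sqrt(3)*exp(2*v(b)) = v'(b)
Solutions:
 v(b) = log(-sqrt(-1/(C1 + sqrt(3)*b))) - log(2)/2
 v(b) = log(-1/(C1 + sqrt(3)*b))/2 - log(2)/2


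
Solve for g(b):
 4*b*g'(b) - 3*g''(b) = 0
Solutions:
 g(b) = C1 + C2*erfi(sqrt(6)*b/3)


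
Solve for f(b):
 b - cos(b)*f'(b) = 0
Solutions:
 f(b) = C1 + Integral(b/cos(b), b)


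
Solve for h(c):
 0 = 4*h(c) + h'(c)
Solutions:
 h(c) = C1*exp(-4*c)


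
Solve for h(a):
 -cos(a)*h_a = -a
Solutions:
 h(a) = C1 + Integral(a/cos(a), a)


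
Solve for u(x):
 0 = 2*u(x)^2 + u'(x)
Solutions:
 u(x) = 1/(C1 + 2*x)


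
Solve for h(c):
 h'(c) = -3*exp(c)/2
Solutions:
 h(c) = C1 - 3*exp(c)/2


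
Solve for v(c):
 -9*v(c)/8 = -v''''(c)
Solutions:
 v(c) = C1*exp(-2^(1/4)*sqrt(3)*c/2) + C2*exp(2^(1/4)*sqrt(3)*c/2) + C3*sin(2^(1/4)*sqrt(3)*c/2) + C4*cos(2^(1/4)*sqrt(3)*c/2)


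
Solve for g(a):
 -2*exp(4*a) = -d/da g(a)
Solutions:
 g(a) = C1 + exp(4*a)/2


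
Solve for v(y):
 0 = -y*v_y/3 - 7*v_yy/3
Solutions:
 v(y) = C1 + C2*erf(sqrt(14)*y/14)


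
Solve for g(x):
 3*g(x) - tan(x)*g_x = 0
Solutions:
 g(x) = C1*sin(x)^3


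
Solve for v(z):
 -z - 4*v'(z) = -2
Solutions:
 v(z) = C1 - z^2/8 + z/2


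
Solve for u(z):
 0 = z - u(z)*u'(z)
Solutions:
 u(z) = -sqrt(C1 + z^2)
 u(z) = sqrt(C1 + z^2)


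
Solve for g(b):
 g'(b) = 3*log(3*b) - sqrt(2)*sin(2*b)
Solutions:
 g(b) = C1 + 3*b*log(b) - 3*b + 3*b*log(3) + sqrt(2)*cos(2*b)/2


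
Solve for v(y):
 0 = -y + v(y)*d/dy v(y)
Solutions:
 v(y) = -sqrt(C1 + y^2)
 v(y) = sqrt(C1 + y^2)


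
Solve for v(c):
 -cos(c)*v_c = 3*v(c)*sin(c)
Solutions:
 v(c) = C1*cos(c)^3


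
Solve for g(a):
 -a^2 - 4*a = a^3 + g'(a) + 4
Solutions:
 g(a) = C1 - a^4/4 - a^3/3 - 2*a^2 - 4*a


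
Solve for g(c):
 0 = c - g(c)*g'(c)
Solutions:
 g(c) = -sqrt(C1 + c^2)
 g(c) = sqrt(C1 + c^2)


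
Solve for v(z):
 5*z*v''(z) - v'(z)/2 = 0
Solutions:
 v(z) = C1 + C2*z^(11/10)


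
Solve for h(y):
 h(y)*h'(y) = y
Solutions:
 h(y) = -sqrt(C1 + y^2)
 h(y) = sqrt(C1 + y^2)


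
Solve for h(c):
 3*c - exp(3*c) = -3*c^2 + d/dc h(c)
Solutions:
 h(c) = C1 + c^3 + 3*c^2/2 - exp(3*c)/3


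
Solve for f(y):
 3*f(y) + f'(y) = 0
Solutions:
 f(y) = C1*exp(-3*y)


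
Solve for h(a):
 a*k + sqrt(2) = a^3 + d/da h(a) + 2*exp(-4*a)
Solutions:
 h(a) = C1 - a^4/4 + a^2*k/2 + sqrt(2)*a + exp(-4*a)/2


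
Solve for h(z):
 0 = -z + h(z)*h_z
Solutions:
 h(z) = -sqrt(C1 + z^2)
 h(z) = sqrt(C1 + z^2)


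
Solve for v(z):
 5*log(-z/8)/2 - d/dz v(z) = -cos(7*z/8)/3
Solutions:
 v(z) = C1 + 5*z*log(-z)/2 - 15*z*log(2)/2 - 5*z/2 + 8*sin(7*z/8)/21
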